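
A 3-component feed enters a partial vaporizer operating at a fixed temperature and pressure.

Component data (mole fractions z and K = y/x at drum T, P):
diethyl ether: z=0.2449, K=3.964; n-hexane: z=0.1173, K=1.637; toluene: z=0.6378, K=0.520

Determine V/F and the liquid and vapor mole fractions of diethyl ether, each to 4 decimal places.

V/F = 0.4183, x_diethyl ether = 0.1093, y_diethyl ether = 0.4334

Rachford–Rice: g(V/F) = Σ zᵢ(Kᵢ−1)/(1+V/F(Kᵢ−1)) = 0.
Feasibility: ΣzᵢKᵢ = 1.4945, Σzᵢ/Kᵢ = 1.3600 — both > 1, two phases present.
Iterate (Newton) starting at V/F = 0.5:
  V/F = 0.5000: g = -0.05369, g' = -0.6310 → V/F = 0.4149
  V/F = 0.4149: g = 0.00236, g' = -0.6916 → V/F = 0.4183
Converged at V/F = 0.4183.
Compositions from xᵢ = zᵢ/(1+V/F(Kᵢ−1)), yᵢ = Kᵢxᵢ:
  diethyl ether: x = 0.1093, y = 0.4334
  n-hexane: x = 0.0926, y = 0.1516
  toluene: x = 0.7980, y = 0.4150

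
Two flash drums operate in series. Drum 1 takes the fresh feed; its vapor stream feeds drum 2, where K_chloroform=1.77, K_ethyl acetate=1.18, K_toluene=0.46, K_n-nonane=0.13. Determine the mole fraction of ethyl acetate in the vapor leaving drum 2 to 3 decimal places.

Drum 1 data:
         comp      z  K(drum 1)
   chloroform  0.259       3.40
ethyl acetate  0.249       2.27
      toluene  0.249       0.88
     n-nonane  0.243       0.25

Drum 1:
Newton–Raphson from ψ₁ = 0.63:
  ψ₁ = 0.630: g = 0.0453, g' = -0.856 → ψ₁ = 0.683
  ψ₁ = 0.683: g = -0.0013, g' = -0.908 → ψ₁ = 0.682
Converged at ψ₁ = 0.682.
Drum-1 compositions:
  chloroform: x = 0.098, y = 0.334
  ethyl acetate: x = 0.133, y = 0.303
  toluene: x = 0.271, y = 0.239
  n-nonane: x = 0.497, y = 0.124
Drum-2 feed = drum-1 vapor: z₂ = (0.3341, 0.3030, 0.2386, 0.1243).
Drum 2:
Rachford–Rice: g(ψ₂) = Σ zᵢ(Kᵢ−1)/(1+ψ₂(Kᵢ−1)) = 0.
Check two-phase: ΣzᵢKᵢ = 1.075 > 1 and Σzᵢ/Kᵢ = 1.920 > 1, so g(0) = 0.075 > 0 and g(1) = -0.920 < 0.
Newton iteration, ψ₂⁰ = 0.5:
  ψ₂ = 0.500: g = -0.1321, g' = -0.537 → ψ₂ = 0.254
  ψ₂ = 0.254: g = -0.0208, g' = -0.396 → ψ₂ = 0.201
Converged at ψ₂ = 0.201.
  chloroform: x = 0.289, y = 0.512
  ethyl acetate: x = 0.292, y = 0.345
  toluene: x = 0.268, y = 0.123
  n-nonane: x = 0.151, y = 0.020

y_ethyl acetate (drum 2) = 0.345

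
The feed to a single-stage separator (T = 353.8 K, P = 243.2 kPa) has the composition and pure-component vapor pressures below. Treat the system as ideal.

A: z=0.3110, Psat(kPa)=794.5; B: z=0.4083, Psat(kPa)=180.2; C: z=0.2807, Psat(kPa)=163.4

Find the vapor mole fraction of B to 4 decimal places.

Raoult's law: Kᵢ = Pᵢˢᵃᵗ/P = Pᵢˢᵃᵗ/243.2.
  K_A = 794.5/243.2 = 3.266859, K_B = 180.2/243.2 = 0.740954, K_C = 163.4/243.2 = 0.671875
Material balance + equilibrium reduce to Σ zᵢ(Kᵢ−1)/(1+V/F(Kᵢ−1)) = 0.
Feasibility: ΣzᵢKᵢ = 1.5071, Σzᵢ/Kᵢ = 1.0640 — both > 1, two phases present.
Newton–Raphson from V/F = 0.5:
  V/F = 0.5000: g = 0.09876, g' = -0.4305 → V/F = 0.7294
  V/F = 0.7294: g = 0.01420, g' = -0.3209 → V/F = 0.7736
  V/F = 0.7736: g = 0.00029, g' = -0.3079 → V/F = 0.7746
Converged at V/F = 0.7746.
Compositions from xᵢ = zᵢ/(1+V/F(Kᵢ−1)), yᵢ = Kᵢxᵢ:
  A: x = 0.1128, y = 0.3687
  B: x = 0.5108, y = 0.3785
  C: x = 0.3764, y = 0.2529

y_B = 0.3785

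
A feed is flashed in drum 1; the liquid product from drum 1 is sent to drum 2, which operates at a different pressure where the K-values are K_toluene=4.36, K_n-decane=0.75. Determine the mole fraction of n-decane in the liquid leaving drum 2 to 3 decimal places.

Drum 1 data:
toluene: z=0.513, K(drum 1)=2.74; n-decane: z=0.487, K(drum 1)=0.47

x_n-decane (drum 2) = 0.931

Drum 1:
Material balance + equilibrium reduce to Σ zᵢ(Kᵢ−1)/(1+ψ₁(Kᵢ−1)) = 0.
Feasibility: ΣzᵢKᵢ = 1.635, Σzᵢ/Kᵢ = 1.223 — both > 1, two phases present.
Newton iteration, ψ₁⁰ = 0.5:
  ψ₁ = 0.500: g = 0.1262, g' = -0.697 → ψ₁ = 0.681
  ψ₁ = 0.681: g = 0.0047, g' = -0.660 → ψ₁ = 0.688
Converged at ψ₁ = 0.688.
Drum-1 compositions:
  toluene: x = 0.233, y = 0.640
  n-decane: x = 0.767, y = 0.360
Drum-2 feed = drum-1 liquid: z₂ = (0.2335, 0.7665).
Drum 2:
Material balance + equilibrium reduce to Σ zᵢ(Kᵢ−1)/(1+ψ₂(Kᵢ−1)) = 0.
Check two-phase: ΣzᵢKᵢ = 1.593 > 1 and Σzᵢ/Kᵢ = 1.076 > 1, so g(0) = 0.593 > 0 and g(1) = -0.076 < 0.
Newton iteration, ψ₂⁰ = 0.45:
  ψ₂ = 0.450: g = 0.0964, g' = -0.479 → ψ₂ = 0.651
  ψ₂ = 0.651: g = 0.0171, g' = -0.328 → ψ₂ = 0.704
  ψ₂ = 0.704: g = 0.0007, g' = -0.303 → ψ₂ = 0.706
Converged at ψ₂ = 0.706.
  toluene: x = 0.069, y = 0.302
  n-decane: x = 0.931, y = 0.698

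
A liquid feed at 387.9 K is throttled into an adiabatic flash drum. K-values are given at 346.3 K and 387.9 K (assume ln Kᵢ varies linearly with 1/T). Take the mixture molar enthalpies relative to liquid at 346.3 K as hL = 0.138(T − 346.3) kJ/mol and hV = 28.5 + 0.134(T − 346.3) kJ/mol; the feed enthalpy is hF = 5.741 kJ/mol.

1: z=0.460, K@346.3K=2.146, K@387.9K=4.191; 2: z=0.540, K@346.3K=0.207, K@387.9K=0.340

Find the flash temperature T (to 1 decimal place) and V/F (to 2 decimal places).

T = 350.7 K, V/F = 0.18

Adiabatic flash: solve Rachford–Rice at each trial T, then check hF = ψ·hV(T) + (1−ψ)·hL(T).
  T = 346.3 K: K = (2.146, 0.207), RR gives ψ = 0.109, H_out = 3.103 kJ/mol
  T = 387.9 K: K = (4.191, 0.340), RR gives ψ = 0.528, H_out = 20.694 kJ/mol
  T = 367.1 K: K = (3.056, 0.269), RR gives ψ = 0.367, H_out = 13.291 kJ/mol
  T = 356.7 K: K = (2.574, 0.237), RR gives ψ = 0.260, H_out = 8.828 kJ/mol
  T = 351.5 K: K = (2.354, 0.222), RR gives ψ = 0.192, H_out = 6.187 kJ/mol
  T = 348.9 K: K = (2.248, 0.214), RR gives ψ = 0.153, H_out = 4.712 kJ/mol
  T = 350.2 K: K = (2.300, 0.218), RR gives ψ = 0.173, H_out = 5.465 kJ/mol
Linear interpolation between T = 350.2 (H_out = 5.465) and T = 351.5 (H_out = 6.187) on hF = 5.741 gives T ≈ 350.7 K, at which ψ = 0.18.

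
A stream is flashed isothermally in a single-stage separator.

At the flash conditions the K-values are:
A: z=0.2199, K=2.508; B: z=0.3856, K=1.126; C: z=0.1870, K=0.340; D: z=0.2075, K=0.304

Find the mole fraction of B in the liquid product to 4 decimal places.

x_B = 0.3768

Let β = V/F and solve Σ zᵢ(Kᵢ−1)/(1+β(Kᵢ−1)) = 0.
g(0) = ΣzᵢKᵢ − 1 = 0.1124 and g(1) = 1 − Σzᵢ/Kᵢ = -0.6627, so a root lies in (0, 1).
Newton iteration, β⁰ = 0.45:
  β = 0.4500: g = -0.14231, g' = -0.5609 → β = 0.1963
  β = 0.1963: g = -0.00577, g' = -0.5459 → β = 0.1857
Converged at β = 0.1857.
Compositions from xᵢ = zᵢ/(1+β(Kᵢ−1)), yᵢ = Kᵢxᵢ:
  A: x = 0.1718, y = 0.4308
  B: x = 0.3768, y = 0.4243
  C: x = 0.2131, y = 0.0725
  D: x = 0.2383, y = 0.0724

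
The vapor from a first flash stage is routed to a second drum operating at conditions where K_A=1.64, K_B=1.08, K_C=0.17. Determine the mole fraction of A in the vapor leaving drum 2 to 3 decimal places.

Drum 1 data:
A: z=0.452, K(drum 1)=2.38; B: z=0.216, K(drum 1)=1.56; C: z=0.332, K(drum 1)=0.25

y_A (drum 2) = 0.681

Drum 1:
Rachford–Rice: g(ψ₁) = Σ zᵢ(Kᵢ−1)/(1+ψ₁(Kᵢ−1)) = 0.
Feasibility: ΣzᵢKᵢ = 1.496, Σzᵢ/Kᵢ = 1.656 — both > 1, two phases present.
Newton iteration, ψ₁⁰ = 0.5:
  ψ₁ = 0.500: g = 0.0652, g' = -0.821 → ψ₁ = 0.579
  ψ₁ = 0.579: g = -0.0024, g' = -0.889 → ψ₁ = 0.577
Converged at ψ₁ = 0.577.
Drum-1 compositions:
  A: x = 0.252, y = 0.599
  B: x = 0.163, y = 0.255
  C: x = 0.585, y = 0.146
Drum-2 feed = drum-1 vapor: z₂ = (0.5990, 0.2547, 0.1463).
Drum 2:
Newton iteration, ψ₂⁰ = 0.46:
  ψ₂ = 0.460: g = 0.1195, g' = -0.412 → ψ₂ = 0.750
  ψ₂ = 0.750: g = -0.0435, g' = -0.821 → ψ₂ = 0.697
  ψ₂ = 0.697: g = -0.0038, g' = -0.687 → ψ₂ = 0.692
Converged at ψ₂ = 0.692.
  A: x = 0.415, y = 0.681
  B: x = 0.241, y = 0.261
  C: x = 0.343, y = 0.058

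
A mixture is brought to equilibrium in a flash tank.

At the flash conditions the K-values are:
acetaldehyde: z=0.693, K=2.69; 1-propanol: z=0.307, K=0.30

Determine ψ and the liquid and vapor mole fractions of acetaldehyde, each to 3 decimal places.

Material balance + equilibrium reduce to Σ zᵢ(Kᵢ−1)/(1+ψ(Kᵢ−1)) = 0.
Check two-phase: ΣzᵢKᵢ = 1.956 > 1 and Σzᵢ/Kᵢ = 1.281 > 1, so g(0) = 0.956 > 0 and g(1) = -0.281 < 0.
Newton iteration, ψ⁰ = 0.44:
  ψ = 0.440: g = 0.3611, g' = -0.965 → ψ = 0.814
  ψ = 0.814: g = -0.0067, g' = -1.164 → ψ = 0.808
Converged at ψ = 0.808.
Compositions from xᵢ = zᵢ/(1+ψ(Kᵢ−1)), yᵢ = Kᵢxᵢ:
  acetaldehyde: x = 0.293, y = 0.788
  1-propanol: x = 0.707, y = 0.212

ψ = 0.808, x_acetaldehyde = 0.293, y_acetaldehyde = 0.788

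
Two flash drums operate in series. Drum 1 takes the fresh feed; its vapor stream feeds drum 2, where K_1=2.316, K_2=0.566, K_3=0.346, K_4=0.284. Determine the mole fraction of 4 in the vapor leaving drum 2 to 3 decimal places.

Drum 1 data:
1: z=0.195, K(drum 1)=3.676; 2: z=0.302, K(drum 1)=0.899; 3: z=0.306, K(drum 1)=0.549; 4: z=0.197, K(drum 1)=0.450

Drum 1:
Rachford–Rice: g(ψ₁) = Σ zᵢ(Kᵢ−1)/(1+ψ₁(Kᵢ−1)) = 0.
g(0) = ΣzᵢKᵢ − 1 = 0.245 and g(1) = 1 − Σzᵢ/Kᵢ = -0.384, so a root lies in (0, 1).
Iterate (Newton) starting at ψ₁ = 0.5:
  ψ₁ = 0.500: g = -0.1366, g' = -0.476 → ψ₁ = 0.213
  ψ₁ = 0.213: g = 0.0257, g' = -0.722 → ψ₁ = 0.249
  ψ₁ = 0.249: g = 0.0010, g' = -0.666 → ψ₁ = 0.250
Converged at ψ₁ = 0.250.
Drum-1 compositions:
  1: x = 0.117, y = 0.429
  2: x = 0.310, y = 0.279
  3: x = 0.345, y = 0.189
  4: x = 0.228, y = 0.103
Drum-2 feed = drum-1 vapor: z₂ = (0.4293, 0.2785, 0.1894, 0.1028).
Drum 2:
Let ψ₂ = V/F and solve Σ zᵢ(Kᵢ−1)/(1+ψ₂(Kᵢ−1)) = 0.
g(0) = ΣzᵢKᵢ − 1 = 0.247 and g(1) = 1 − Σzᵢ/Kᵢ = -0.587, so a root lies in (0, 1).
Newton iteration, ψ₂⁰ = 0.5:
  ψ₂ = 0.500: g = -0.1123, g' = -0.663 → ψ₂ = 0.331
  ψ₂ = 0.331: g = -0.0019, g' = -0.655 → ψ₂ = 0.328
Converged at ψ₂ = 0.328.
  1: x = 0.300, y = 0.695
  2: x = 0.325, y = 0.184
  3: x = 0.241, y = 0.083
  4: x = 0.134, y = 0.038

y_4 (drum 2) = 0.038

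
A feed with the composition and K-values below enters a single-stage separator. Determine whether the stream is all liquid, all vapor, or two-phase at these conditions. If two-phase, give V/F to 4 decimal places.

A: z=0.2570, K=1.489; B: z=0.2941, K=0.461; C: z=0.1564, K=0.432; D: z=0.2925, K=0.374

all liquid

ΣzᵢKᵢ = 0.6952; Σzᵢ/Kᵢ = 1.9547.
Since ΣzᵢKᵢ < 1 the mixture is below its bubble point — single liquid phase.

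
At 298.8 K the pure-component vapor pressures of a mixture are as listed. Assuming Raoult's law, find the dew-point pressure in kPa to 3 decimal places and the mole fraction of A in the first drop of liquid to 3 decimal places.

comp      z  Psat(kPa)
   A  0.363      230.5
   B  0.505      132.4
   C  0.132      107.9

At the dew point ψ → 1, so Σzᵢ/Kᵢ = 1 with Kᵢ = Pᵢˢᵃᵗ/P ⇒ 1/P = Σzᵢ/Pᵢˢᵃᵗ.
1/P = 0.363/230.5 + 0.505/132.4 + 0.132/107.9 = 0.006612 ⇒ P = 151.231 kPa
xᵢ = zᵢP/Pᵢˢᵃᵗ ⇒ x_A = 0.363·151.231/230.5 = 0.238

Pdew = 151.231 kPa, x_A = 0.238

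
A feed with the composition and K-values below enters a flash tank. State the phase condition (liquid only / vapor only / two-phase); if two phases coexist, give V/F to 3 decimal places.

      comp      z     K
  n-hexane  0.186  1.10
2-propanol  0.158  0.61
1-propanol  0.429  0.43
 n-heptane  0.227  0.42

liquid only

ΣzᵢKᵢ = 0.581; Σzᵢ/Kᵢ = 1.966.
Since ΣzᵢKᵢ < 1 the mixture is below its bubble point — single liquid phase.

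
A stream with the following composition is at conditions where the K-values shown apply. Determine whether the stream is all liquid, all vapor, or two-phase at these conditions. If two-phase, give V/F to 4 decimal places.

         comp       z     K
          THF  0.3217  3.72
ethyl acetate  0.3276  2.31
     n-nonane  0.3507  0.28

two-phase, V/F = 0.7136

ΣzᵢKᵢ = 2.0517; Σzᵢ/Kᵢ = 1.4808.
Both exceed 1, so a two-phase solution exists.
Newton iteration, ψ⁰ = 0.5:
  ψ = 0.5000: g = 0.23554, g' = -1.0764 → ψ = 0.7188
  ψ = 0.7188: g = -0.00625, g' = -1.2027 → ψ = 0.7136
Converged at ψ = 0.7136.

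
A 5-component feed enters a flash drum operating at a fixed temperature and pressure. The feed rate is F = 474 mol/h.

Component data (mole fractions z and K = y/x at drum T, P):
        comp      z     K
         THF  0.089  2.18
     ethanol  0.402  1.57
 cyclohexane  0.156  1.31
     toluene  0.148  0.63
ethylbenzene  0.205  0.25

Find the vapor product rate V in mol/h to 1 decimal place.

Rachford–Rice: g(ψ) = Σ zᵢ(Kᵢ−1)/(1+ψ(Kᵢ−1)) = 0.
Feasibility: ΣzᵢKᵢ = 1.174, Σzᵢ/Kᵢ = 1.471 — both > 1, two phases present.
Newton–Raphson from ψ = 0.58:
  ψ = 0.580: g = -0.0663, g' = -0.522 → ψ = 0.453
  ψ = 0.453: g = -0.0057, g' = -0.440 → ψ = 0.440
Converged at ψ = 0.440.
Then V = ψ·F = 0.4400·474 = 208.6 mol/h and L = F − V = 265.4 mol/h.

V = 208.6 mol/h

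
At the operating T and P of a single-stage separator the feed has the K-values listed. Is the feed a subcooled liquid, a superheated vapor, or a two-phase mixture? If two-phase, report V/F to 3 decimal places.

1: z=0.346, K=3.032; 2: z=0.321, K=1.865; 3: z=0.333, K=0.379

ΣzᵢKᵢ = 1.774; Σzᵢ/Kᵢ = 1.165.
Both exceed 1, so a two-phase solution exists.
Iterate (Newton) starting at ψ = 0.5:
  ψ = 0.500: g = 0.2427, g' = -0.739 → ψ = 0.829
  ψ = 0.829: g = -0.0022, g' = -0.825 → ψ = 0.826
Converged at ψ = 0.826.

two-phase, V/F = 0.826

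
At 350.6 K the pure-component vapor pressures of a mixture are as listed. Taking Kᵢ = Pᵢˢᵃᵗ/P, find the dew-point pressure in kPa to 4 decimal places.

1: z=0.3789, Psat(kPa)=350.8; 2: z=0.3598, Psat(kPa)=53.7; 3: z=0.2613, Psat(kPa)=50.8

At the dew point ψ → 1, so Σzᵢ/Kᵢ = 1 with Kᵢ = Pᵢˢᵃᵗ/P ⇒ 1/P = Σzᵢ/Pᵢˢᵃᵗ.
1/P = 0.3789/350.8 + 0.3598/53.7 + 0.2613/50.8 = 0.0129240 ⇒ P = 77.3755 kPa

Pdew = 77.3755 kPa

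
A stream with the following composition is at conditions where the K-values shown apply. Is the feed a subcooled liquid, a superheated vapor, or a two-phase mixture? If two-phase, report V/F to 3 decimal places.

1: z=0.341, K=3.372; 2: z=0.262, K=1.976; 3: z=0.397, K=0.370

ΣzᵢKᵢ = 1.814; Σzᵢ/Kᵢ = 1.307.
Both exceed 1, so a two-phase solution exists.
Iterate (Newton) starting at ψ = 0.5:
  ψ = 0.500: g = 0.1767, g' = -0.850 → ψ = 0.708
  ψ = 0.708: g = 0.0017, g' = -0.868 → ψ = 0.710
Converged at ψ = 0.710.

two-phase, V/F = 0.710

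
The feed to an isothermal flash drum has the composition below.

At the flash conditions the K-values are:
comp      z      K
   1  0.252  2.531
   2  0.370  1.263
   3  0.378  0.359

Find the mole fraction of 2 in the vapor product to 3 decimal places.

Rachford–Rice: g(β) = Σ zᵢ(Kᵢ−1)/(1+β(Kᵢ−1)) = 0.
Feasibility: ΣzᵢKᵢ = 1.241, Σzᵢ/Kᵢ = 1.445 — both > 1, two phases present.
Newton–Raphson from β = 0.5:
  β = 0.500: g = -0.0521, g' = -0.546 → β = 0.405
  β = 0.405: g = -0.0010, g' = -0.529 → β = 0.403
Converged at β = 0.403.
Compositions from xᵢ = zᵢ/(1+β(Kᵢ−1)), yᵢ = Kᵢxᵢ:
  1: x = 0.156, y = 0.395
  2: x = 0.335, y = 0.423
  3: x = 0.510, y = 0.183

y_2 = 0.423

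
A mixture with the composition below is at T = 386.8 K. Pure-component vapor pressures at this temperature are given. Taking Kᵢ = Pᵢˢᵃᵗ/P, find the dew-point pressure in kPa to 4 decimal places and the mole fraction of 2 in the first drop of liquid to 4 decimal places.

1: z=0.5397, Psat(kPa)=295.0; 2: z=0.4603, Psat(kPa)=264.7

Pdew = 280.2344 kPa, x_2 = 0.4873

At the dew point ψ → 1, so Σzᵢ/Kᵢ = 1 with Kᵢ = Pᵢˢᵃᵗ/P ⇒ 1/P = Σzᵢ/Pᵢˢᵃᵗ.
1/P = 0.5397/295.0 + 0.4603/264.7 = 0.0035684 ⇒ P = 280.2344 kPa
xᵢ = zᵢP/Pᵢˢᵃᵗ ⇒ x_2 = 0.4603·280.2344/264.7 = 0.4873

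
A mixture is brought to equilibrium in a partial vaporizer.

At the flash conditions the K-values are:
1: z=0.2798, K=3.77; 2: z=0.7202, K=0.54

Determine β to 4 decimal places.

Material balance + equilibrium reduce to Σ zᵢ(Kᵢ−1)/(1+β(Kᵢ−1)) = 0.
Feasibility: ΣzᵢKᵢ = 1.4438, Σzᵢ/Kᵢ = 1.4079 — both > 1, two phases present.
Binary case is linear: z₁(K₁−1)(1+β(K₂−1)) + z₂(K₂−1)(1+β(K₁−1)) = 0
⇒ β = [z₁(K₁−1)+z₂(K₂−1)] / [−(K₁−1)(K₂−1)] = 0.44375/1.27420 = 0.3483

β = 0.3483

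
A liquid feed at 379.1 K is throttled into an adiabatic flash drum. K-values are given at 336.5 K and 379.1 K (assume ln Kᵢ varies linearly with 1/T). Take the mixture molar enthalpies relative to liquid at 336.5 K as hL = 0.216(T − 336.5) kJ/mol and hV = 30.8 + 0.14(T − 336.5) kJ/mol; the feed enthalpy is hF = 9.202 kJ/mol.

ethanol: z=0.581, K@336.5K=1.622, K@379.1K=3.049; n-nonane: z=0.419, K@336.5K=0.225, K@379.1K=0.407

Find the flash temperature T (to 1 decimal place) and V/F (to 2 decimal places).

T = 343.2 K, V/F = 0.26

Adiabatic flash: solve Rachford–Rice at each trial T, then check hF = ψ·hV(T) + (1−ψ)·hL(T).
  T = 336.5 K: K = (1.622, 0.225), RR gives ψ = 0.076, H_out = 2.342 kJ/mol
  T = 379.1 K: K = (3.049, 0.407), RR gives ψ = 0.775, H_out = 30.570 kJ/mol
  T = 357.8 K: K = (2.266, 0.308), RR gives ψ = 0.509, H_out = 19.443 kJ/mol
  T = 347.1 K: K = (1.926, 0.264), RR gives ψ = 0.337, H_out = 12.398 kJ/mol
  T = 341.8 K: K = (1.770, 0.244), RR gives ψ = 0.224, H_out = 7.962 kJ/mol
  T = 344.5 K: K = (1.848, 0.254), RR gives ψ = 0.285, H_out = 10.334 kJ/mol
  T = 343.1 K: K = (1.807, 0.249), RR gives ψ = 0.254, H_out = 9.137 kJ/mol
Linear interpolation between T = 343.1 (H_out = 9.137) and T = 344.5 (H_out = 10.334) on hF = 9.202 gives T ≈ 343.2 K, at which ψ = 0.26.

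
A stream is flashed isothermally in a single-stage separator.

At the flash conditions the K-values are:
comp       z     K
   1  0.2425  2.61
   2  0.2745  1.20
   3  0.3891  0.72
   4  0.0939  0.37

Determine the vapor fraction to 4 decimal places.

Material balance + equilibrium reduce to Σ zᵢ(Kᵢ−1)/(1+ψ(Kᵢ−1)) = 0.
Feasibility: ΣzᵢKᵢ = 1.2772, Σzᵢ/Kᵢ = 1.1159 — both > 1, two phases present.
Newton–Raphson from ψ = 0.43:
  ψ = 0.4300: g = 0.07626, g' = -0.3383 → ψ = 0.6554
  ψ = 0.6554: g = 0.00431, g' = -0.3113 → ψ = 0.6692
Converged at ψ = 0.6692.

ψ = 0.6692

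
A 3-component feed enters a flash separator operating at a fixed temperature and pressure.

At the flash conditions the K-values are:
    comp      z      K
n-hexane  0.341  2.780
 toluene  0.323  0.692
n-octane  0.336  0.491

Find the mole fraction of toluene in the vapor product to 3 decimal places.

Newton iteration, ψ⁰ = 0.5:
  ψ = 0.500: g = -0.0258, g' = -0.502 → ψ = 0.448
  ψ = 0.448: g = 0.0005, g' = -0.522 → ψ = 0.449
Converged at ψ = 0.449.
Compositions from xᵢ = zᵢ/(1+ψ(Kᵢ−1)), yᵢ = Kᵢxᵢ:
  n-hexane: x = 0.189, y = 0.527
  toluene: x = 0.375, y = 0.259
  n-octane: x = 0.436, y = 0.214

y_toluene = 0.259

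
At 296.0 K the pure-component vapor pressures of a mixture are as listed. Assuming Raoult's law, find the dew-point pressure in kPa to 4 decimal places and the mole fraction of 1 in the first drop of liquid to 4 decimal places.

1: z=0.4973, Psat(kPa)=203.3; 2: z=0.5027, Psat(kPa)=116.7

Pdew = 148.0656 kPa, x_1 = 0.3622

At the dew point ψ → 1, so Σzᵢ/Kᵢ = 1 with Kᵢ = Pᵢˢᵃᵗ/P ⇒ 1/P = Σzᵢ/Pᵢˢᵃᵗ.
1/P = 0.4973/203.3 + 0.5027/116.7 = 0.0067538 ⇒ P = 148.0656 kPa
xᵢ = zᵢP/Pᵢˢᵃᵗ ⇒ x_1 = 0.4973·148.0656/203.3 = 0.3622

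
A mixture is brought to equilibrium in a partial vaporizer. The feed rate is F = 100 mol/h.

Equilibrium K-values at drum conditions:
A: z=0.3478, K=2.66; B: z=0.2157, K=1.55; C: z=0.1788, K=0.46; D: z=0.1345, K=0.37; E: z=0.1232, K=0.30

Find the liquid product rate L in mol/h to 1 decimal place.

Material balance + equilibrium reduce to Σ zᵢ(Kᵢ−1)/(1+V/F(Kᵢ−1)) = 0.
Feasibility: ΣzᵢKᵢ = 1.4285, Σzᵢ/Kᵢ = 1.4328 — both > 1, two phases present.
Iterate (Newton) starting at V/F = 0.5:
  V/F = 0.5000: g = 0.01990, g' = -0.6808 → V/F = 0.5292
  V/F = 0.5292: g = -0.00006, g' = -0.6854 → V/F = 0.5291
Converged at V/F = 0.5291.
Then V = V/F·F = 0.5291·100 = 52.9 mol/h and L = F − V = 47.1 mol/h.

L = 47.1 mol/h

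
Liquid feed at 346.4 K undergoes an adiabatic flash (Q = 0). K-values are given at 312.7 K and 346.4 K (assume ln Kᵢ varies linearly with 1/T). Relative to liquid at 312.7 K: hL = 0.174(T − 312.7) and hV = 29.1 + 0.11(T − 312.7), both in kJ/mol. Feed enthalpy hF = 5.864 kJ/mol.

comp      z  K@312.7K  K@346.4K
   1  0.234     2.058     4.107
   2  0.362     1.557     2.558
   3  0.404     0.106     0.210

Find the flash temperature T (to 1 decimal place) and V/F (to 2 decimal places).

Adiabatic flash: solve Rachford–Rice at each trial T, then check hF = ψ·hV(T) + (1−ψ)·hL(T).
  T = 312.7 K: K = (2.058, 1.557, 0.106), RR gives ψ = 0.126, H_out = 3.660 kJ/mol
  T = 346.4 K: K = (4.107, 2.558, 0.210), RR gives ψ = 0.556, H_out = 20.837 kJ/mol
  T = 329.5 K: K = (2.956, 2.020, 0.152), RR gives ψ = 0.400, H_out = 14.139 kJ/mol
  T = 321.1 K: K = (2.478, 1.779, 0.127), RR gives ψ = 0.290, H_out = 9.753 kJ/mol
  T = 316.9 K: K = (2.261, 1.666, 0.116), RR gives ψ = 0.218, H_out = 7.009 kJ/mol
  T = 314.8 K: K = (2.158, 1.611, 0.111), RR gives ψ = 0.175, H_out = 5.427 kJ/mol
Linear interpolation between T = 314.8 (H_out = 5.427) and T = 316.9 (H_out = 7.009) on hF = 5.864 gives T ≈ 315.4 K, at which ψ = 0.19.

T = 315.4 K, V/F = 0.19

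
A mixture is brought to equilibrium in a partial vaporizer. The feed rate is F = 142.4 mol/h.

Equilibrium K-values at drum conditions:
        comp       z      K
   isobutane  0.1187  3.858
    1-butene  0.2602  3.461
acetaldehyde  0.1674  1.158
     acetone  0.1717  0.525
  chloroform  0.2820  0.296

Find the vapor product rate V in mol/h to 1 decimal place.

V = 77.3 mol/h

Material balance + equilibrium reduce to Σ zᵢ(Kᵢ−1)/(1+ψ(Kᵢ−1)) = 0.
Feasibility: ΣzᵢKᵢ = 1.7260, Σzᵢ/Kᵢ = 1.5303 — both > 1, two phases present.
Newton iteration, ψ⁰ = 0.5:
  ψ = 0.5000: g = 0.03794, g' = -0.8842 → ψ = 0.5429
  ψ = 0.5429: g = 0.00018, g' = -0.8778 → ψ = 0.5431
Converged at ψ = 0.5431.
Then V = ψ·F = 0.5431·142.4 = 77.3 mol/h and L = F − V = 65.1 mol/h.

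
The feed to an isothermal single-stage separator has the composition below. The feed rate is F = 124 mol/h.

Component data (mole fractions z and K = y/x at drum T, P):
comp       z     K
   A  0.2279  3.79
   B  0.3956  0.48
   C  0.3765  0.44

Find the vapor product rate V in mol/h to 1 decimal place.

Material balance + equilibrium reduce to Σ zᵢ(Kᵢ−1)/(1+β(Kᵢ−1)) = 0.
Feasibility: ΣzᵢKᵢ = 1.2193, Σzᵢ/Kᵢ = 1.7400 — both > 1, two phases present.
Newton iteration, β⁰ = 0.5:
  β = 0.5000: g = -0.30534, g' = -0.7324 → β = 0.0831
  β = 0.0831: g = 0.08005, g' = -1.4158 → β = 0.1396
  β = 0.1396: g = 0.00704, g' = -1.1821 → β = 0.1456
Converged at β = 0.1456.
Then V = β·F = 0.1456·124 = 18.1 mol/h and L = F − V = 105.9 mol/h.

V = 18.1 mol/h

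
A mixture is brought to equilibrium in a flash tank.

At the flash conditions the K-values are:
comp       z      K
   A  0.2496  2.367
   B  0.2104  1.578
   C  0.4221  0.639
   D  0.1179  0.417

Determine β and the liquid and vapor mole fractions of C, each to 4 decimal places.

Rachford–Rice: g(β) = Σ zᵢ(Kᵢ−1)/(1+β(Kᵢ−1)) = 0.
Check two-phase: ΣzᵢKᵢ = 1.2417 > 1 and Σzᵢ/Kᵢ = 1.1821 > 1, so g(0) = 0.2417 > 0 and g(1) = -0.1821 < 0.
Iterate (Newton) starting at β = 0.31:
  β = 0.3100: g = 0.08730, g' = -0.4101 → β = 0.5229
  β = 0.5229: g = 0.00565, g' = -0.3666 → β = 0.5383
Converged at β = 0.5383.
Compositions from xᵢ = zᵢ/(1+β(Kᵢ−1)), yᵢ = Kᵢxᵢ:
  A: x = 0.1438, y = 0.3403
  B: x = 0.1605, y = 0.2532
  C: x = 0.5239, y = 0.3348
  D: x = 0.1718, y = 0.0717

β = 0.5383, x_C = 0.5239, y_C = 0.3348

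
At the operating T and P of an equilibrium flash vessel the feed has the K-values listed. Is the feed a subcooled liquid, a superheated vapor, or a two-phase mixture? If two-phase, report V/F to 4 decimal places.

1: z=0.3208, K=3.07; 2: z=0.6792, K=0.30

two-phase, V/F = 0.1302

ΣzᵢKᵢ = 1.1886; Σzᵢ/Kᵢ = 2.3685.
Both exceed 1, so a two-phase solution exists.
Newton iteration, ψ⁰ = 0.49:
  ψ = 0.4900: g = -0.39398, g' = -1.1098 → ψ = 0.1350
  ψ = 0.1350: g = -0.00604, g' = -1.2456 → ψ = 0.1301
  ψ = 0.1301: g = 0.00002, g' = -1.2559 → ψ = 0.1302
Converged at ψ = 0.1302.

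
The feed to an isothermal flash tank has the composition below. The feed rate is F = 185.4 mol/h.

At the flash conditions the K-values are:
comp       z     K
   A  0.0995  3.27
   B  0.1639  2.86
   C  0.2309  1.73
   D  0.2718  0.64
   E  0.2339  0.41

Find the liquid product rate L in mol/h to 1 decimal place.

L = 67.7 mol/h

Newton–Raphson from V/F = 0.46:
  V/F = 0.4600: g = 0.09429, g' = -0.5603 → V/F = 0.6283
  V/F = 0.6283: g = 0.00349, g' = -0.5299 → V/F = 0.6349
Converged at V/F = 0.6349.
Then V = V/F·F = 0.6349·185.4 = 117.7 mol/h and L = F − V = 67.7 mol/h.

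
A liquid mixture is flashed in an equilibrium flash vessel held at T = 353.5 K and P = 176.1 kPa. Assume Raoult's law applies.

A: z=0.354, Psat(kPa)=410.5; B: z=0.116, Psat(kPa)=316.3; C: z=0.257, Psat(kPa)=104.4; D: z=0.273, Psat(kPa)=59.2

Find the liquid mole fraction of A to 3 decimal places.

Raoult's law: Kᵢ = Pᵢˢᵃᵗ/P = Pᵢˢᵃᵗ/176.1.
  K_A = 410.5/176.1 = 2.33106, K_B = 316.3/176.1 = 1.79614, K_C = 104.4/176.1 = 0.59284, K_D = 59.2/176.1 = 0.33617
Rachford–Rice: g(ψ) = Σ zᵢ(Kᵢ−1)/(1+ψ(Kᵢ−1)) = 0.
g(0) = ΣzᵢKᵢ − 1 = 0.278 and g(1) = 1 − Σzᵢ/Kᵢ = -0.462, so a root lies in (0, 1).
Iterate (Newton) starting at ψ = 0.6:
  ψ = 0.600: g = -0.1152, g' = -0.634 → ψ = 0.418
  ψ = 0.418: g = -0.0051, g' = -0.593 → ψ = 0.410
Converged at ψ = 0.410.
Compositions from xᵢ = zᵢ/(1+ψ(Kᵢ−1)), yᵢ = Kᵢxᵢ:
  A: x = 0.229, y = 0.534
  B: x = 0.087, y = 0.157
  C: x = 0.308, y = 0.183
  D: x = 0.375, y = 0.126

x_A = 0.229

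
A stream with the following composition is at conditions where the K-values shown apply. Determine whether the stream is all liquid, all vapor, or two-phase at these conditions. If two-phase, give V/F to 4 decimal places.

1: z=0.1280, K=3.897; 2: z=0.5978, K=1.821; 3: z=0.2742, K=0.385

ΣzᵢKᵢ = 1.6930; Σzᵢ/Kᵢ = 1.0733.
Both exceed 1, so a two-phase solution exists.
Let ψ = V/F and solve Σ zᵢ(Kᵢ−1)/(1+ψ(Kᵢ−1)) = 0.
Newton–Raphson from ψ = 0.37:
  ψ = 0.3700: g = 0.33711, g' = -0.6611 → ψ = 0.8799
  ψ = 0.8799: g = 0.02192, g' = -0.7137 → ψ = 0.9106
  ψ = 0.9106: g = -0.00053, g' = -0.7489 → ψ = 0.9099
Converged at ψ = 0.9099.

two-phase, V/F = 0.9099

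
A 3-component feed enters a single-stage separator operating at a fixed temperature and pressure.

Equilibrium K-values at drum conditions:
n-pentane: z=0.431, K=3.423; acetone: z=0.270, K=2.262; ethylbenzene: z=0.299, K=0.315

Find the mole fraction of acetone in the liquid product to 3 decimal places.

Let β = V/F and solve Σ zᵢ(Kᵢ−1)/(1+β(Kᵢ−1)) = 0.
g(0) = ΣzᵢKᵢ − 1 = 1.180 and g(1) = 1 − Σzᵢ/Kᵢ = -0.194, so a root lies in (0, 1).
Iterate (Newton) starting at β = 0.53:
  β = 0.530: g = 0.3398, g' = -0.985 → β = 0.875
  β = 0.875: g = -0.0145, g' = -1.231 → β = 0.863
Converged at β = 0.863.
Compositions from xᵢ = zᵢ/(1+β(Kᵢ−1)), yᵢ = Kᵢxᵢ:
  n-pentane: x = 0.139, y = 0.477
  acetone: x = 0.129, y = 0.292
  ethylbenzene: x = 0.731, y = 0.230

x_acetone = 0.129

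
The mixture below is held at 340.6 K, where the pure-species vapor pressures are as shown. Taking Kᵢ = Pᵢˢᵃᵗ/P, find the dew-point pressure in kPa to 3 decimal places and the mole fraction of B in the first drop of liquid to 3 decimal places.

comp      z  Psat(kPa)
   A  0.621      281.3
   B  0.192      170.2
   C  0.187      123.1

Pdew = 205.982 kPa, x_B = 0.232

At the dew point ψ → 1, so Σzᵢ/Kᵢ = 1 with Kᵢ = Pᵢˢᵃᵗ/P ⇒ 1/P = Σzᵢ/Pᵢˢᵃᵗ.
1/P = 0.621/281.3 + 0.192/170.2 + 0.187/123.1 = 0.004855 ⇒ P = 205.982 kPa
xᵢ = zᵢP/Pᵢˢᵃᵗ ⇒ x_B = 0.192·205.982/170.2 = 0.232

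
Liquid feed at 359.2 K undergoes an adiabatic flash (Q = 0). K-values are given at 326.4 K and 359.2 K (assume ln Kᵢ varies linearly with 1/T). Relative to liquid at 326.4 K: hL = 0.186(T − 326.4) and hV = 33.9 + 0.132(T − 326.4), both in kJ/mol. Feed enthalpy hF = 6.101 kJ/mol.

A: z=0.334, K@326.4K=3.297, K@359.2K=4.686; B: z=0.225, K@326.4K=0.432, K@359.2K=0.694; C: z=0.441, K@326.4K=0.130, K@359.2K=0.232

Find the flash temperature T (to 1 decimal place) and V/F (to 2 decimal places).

Adiabatic flash: solve Rachford–Rice at each trial T, then check hF = ψ·hV(T) + (1−ψ)·hL(T).
  T = 326.4 K: K = (3.297, 0.432, 0.130), RR gives ψ = 0.143, H_out = 4.853 kJ/mol
  T = 359.2 K: K = (4.686, 0.694, 0.232), RR gives ψ = 0.348, H_out = 17.283 kJ/mol
  T = 342.8 K: K = (3.964, 0.554, 0.176), RR gives ψ = 0.249, H_out = 11.260 kJ/mol
  T = 334.6 K: K = (3.623, 0.491, 0.152), RR gives ψ = 0.198, H_out = 8.142 kJ/mol
  T = 330.5 K: K = (3.458, 0.461, 0.141), RR gives ψ = 0.171, H_out = 6.525 kJ/mol
  T = 328.4 K: K = (3.375, 0.446, 0.135), RR gives ψ = 0.157, H_out = 5.676 kJ/mol
  T = 329.4 K: K = (3.415, 0.453, 0.138), RR gives ψ = 0.164, H_out = 6.082 kJ/mol
Linear interpolation between T = 329.4 (H_out = 6.082) and T = 330.5 (H_out = 6.525) on hF = 6.101 gives T ≈ 329.4 K, at which ψ = 0.16.

T = 329.4 K, V/F = 0.16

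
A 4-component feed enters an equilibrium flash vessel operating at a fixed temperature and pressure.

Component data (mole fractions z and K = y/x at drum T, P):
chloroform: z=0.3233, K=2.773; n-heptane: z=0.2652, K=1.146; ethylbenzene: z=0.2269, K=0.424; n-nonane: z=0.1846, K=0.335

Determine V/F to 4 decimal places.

Rachford–Rice: g(V/F) = Σ zᵢ(Kᵢ−1)/(1+V/F(Kᵢ−1)) = 0.
g(0) = ΣzᵢKᵢ − 1 = 0.3585 and g(1) = 1 − Σzᵢ/Kᵢ = -0.4342, so a root lies in (0, 1).
Iterate (Newton) starting at V/F = 0.54:
  V/F = 0.5400: g = -0.05251, g' = -0.6274 → V/F = 0.4563
  V/F = 0.4563: g = -0.00037, g' = -0.6223 → V/F = 0.4557
Converged at V/F = 0.4557.

V/F = 0.4557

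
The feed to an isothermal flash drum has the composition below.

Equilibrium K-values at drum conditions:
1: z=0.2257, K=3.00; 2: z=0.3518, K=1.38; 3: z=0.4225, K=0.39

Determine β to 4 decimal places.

β = 0.4440

Let β = V/F and solve Σ zᵢ(Kᵢ−1)/(1+β(Kᵢ−1)) = 0.
g(0) = ΣzᵢKᵢ − 1 = 0.3274 and g(1) = 1 − Σzᵢ/Kᵢ = -0.4135, so a root lies in (0, 1).
Iterate (Newton) starting at β = 0.5:
  β = 0.5000: g = -0.03279, g' = -0.5870 → β = 0.4441
  β = 0.4441: g = -0.00007, g' = -0.5861 → β = 0.4440
Converged at β = 0.4440.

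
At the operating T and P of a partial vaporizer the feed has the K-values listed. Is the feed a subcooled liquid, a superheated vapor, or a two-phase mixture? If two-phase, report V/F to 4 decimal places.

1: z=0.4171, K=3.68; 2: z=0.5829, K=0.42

ΣzᵢKᵢ = 1.7797; Σzᵢ/Kᵢ = 1.5012.
Both exceed 1, so a two-phase solution exists.
Material balance + equilibrium reduce to Σ zᵢ(Kᵢ−1)/(1+ψ(Kᵢ−1)) = 0.
Newton iteration, ψ⁰ = 0.5:
  ψ = 0.5000: g = 0.00153, g' = -0.9361 → ψ = 0.5016
Converged at ψ = 0.5016.

two-phase, V/F = 0.5016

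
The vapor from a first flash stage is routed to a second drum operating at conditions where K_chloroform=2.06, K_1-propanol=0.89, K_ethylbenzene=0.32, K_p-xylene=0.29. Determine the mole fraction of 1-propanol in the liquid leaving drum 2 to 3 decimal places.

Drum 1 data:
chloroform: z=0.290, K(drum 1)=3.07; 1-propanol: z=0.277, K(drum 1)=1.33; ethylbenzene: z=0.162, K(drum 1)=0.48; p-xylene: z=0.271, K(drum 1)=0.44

x_1-propanol (drum 2) = 0.322

Drum 1:
Rachford–Rice: g(ψ₁) = Σ zᵢ(Kᵢ−1)/(1+ψ₁(Kᵢ−1)) = 0.
Feasibility: ΣzᵢKᵢ = 1.456, Σzᵢ/Kᵢ = 1.256 — both > 1, two phases present.
Newton–Raphson from ψ₁ = 0.5:
  ψ₁ = 0.500: g = 0.0488, g' = -0.566 → ψ₁ = 0.586
  ψ₁ = 0.586: g = 0.0007, g' = -0.554 → ψ₁ = 0.587
Converged at ψ₁ = 0.587.
Drum-1 compositions:
  chloroform: x = 0.131, y = 0.402
  1-propanol: x = 0.232, y = 0.309
  ethylbenzene: x = 0.233, y = 0.112
  p-xylene: x = 0.404, y = 0.178
Drum-2 feed = drum-1 vapor: z₂ = (0.4018, 0.3086, 0.1120, 0.1777).
Drum 2:
Rachford–Rice: g(ψ₂) = Σ zᵢ(Kᵢ−1)/(1+ψ₂(Kᵢ−1)) = 0.
Feasibility: ΣzᵢKᵢ = 1.190, Σzᵢ/Kᵢ = 1.504 — both > 1, two phases present.
Iterate (Newton) starting at ψ₂ = 0.62:
  ψ₂ = 0.620: g = -0.1365, g' = -0.609 → ψ₂ = 0.396
  ψ₂ = 0.396: g = -0.0153, g' = -0.498 → ψ₂ = 0.365
Converged at ψ₂ = 0.365.
  chloroform: x = 0.290, y = 0.597
  1-propanol: x = 0.322, y = 0.286
  ethylbenzene: x = 0.149, y = 0.048
  p-xylene: x = 0.240, y = 0.070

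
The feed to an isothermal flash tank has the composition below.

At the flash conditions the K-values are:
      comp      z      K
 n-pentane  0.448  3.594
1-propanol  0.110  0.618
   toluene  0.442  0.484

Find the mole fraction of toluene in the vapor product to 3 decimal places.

y_toluene = 0.334

Material balance + equilibrium reduce to Σ zᵢ(Kᵢ−1)/(1+V/F(Kᵢ−1)) = 0.
Feasibility: ΣzᵢKᵢ = 1.892, Σzᵢ/Kᵢ = 1.216 — both > 1, two phases present.
Newton–Raphson from V/F = 0.5:
  V/F = 0.500: g = 0.1466, g' = -0.810 → V/F = 0.681
  V/F = 0.681: g = 0.0116, g' = -0.703 → V/F = 0.698
Converged at V/F = 0.698.
Compositions from xᵢ = zᵢ/(1+V/F(Kᵢ−1)), yᵢ = Kᵢxᵢ:
  n-pentane: x = 0.159, y = 0.573
  1-propanol: x = 0.150, y = 0.093
  toluene: x = 0.691, y = 0.334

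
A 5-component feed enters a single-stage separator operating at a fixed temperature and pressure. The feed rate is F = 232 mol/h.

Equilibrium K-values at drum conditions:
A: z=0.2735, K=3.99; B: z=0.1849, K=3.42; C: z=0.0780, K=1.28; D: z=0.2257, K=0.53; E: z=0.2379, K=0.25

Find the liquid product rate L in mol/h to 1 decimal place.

L = 88.0 mol/h

Let β = V/F and solve Σ zᵢ(Kᵢ−1)/(1+β(Kᵢ−1)) = 0.
g(0) = ΣzᵢKᵢ − 1 = 1.0026 and g(1) = 1 − Σzᵢ/Kᵢ = -0.5610, so a root lies in (0, 1).
Newton iteration, β⁰ = 0.5:
  β = 0.5000: g = 0.12524, g' = -1.0470 → β = 0.6196
  β = 0.6196: g = 0.00130, g' = -1.0445 → β = 0.6209
Converged at β = 0.6209.
Then V = β·F = 0.6209·232 = 144.0 mol/h and L = F − V = 88.0 mol/h.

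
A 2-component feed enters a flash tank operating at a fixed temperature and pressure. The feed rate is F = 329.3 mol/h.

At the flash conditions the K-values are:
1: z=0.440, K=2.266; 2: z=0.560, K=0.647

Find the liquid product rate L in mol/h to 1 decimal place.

Let ψ = V/F and solve Σ zᵢ(Kᵢ−1)/(1+ψ(Kᵢ−1)) = 0.
g(0) = ΣzᵢKᵢ − 1 = 0.359 and g(1) = 1 − Σzᵢ/Kᵢ = -0.060, so a root lies in (0, 1).
Binary case is linear: z₁(K₁−1)(1+ψ(K₂−1)) + z₂(K₂−1)(1+ψ(K₁−1)) = 0
⇒ ψ = [z₁(K₁−1)+z₂(K₂−1)] / [−(K₁−1)(K₂−1)] = 0.3594/0.4469 = 0.804
Then V = ψ·F = 0.8041·329.3 = 264.8 mol/h and L = F − V = 64.5 mol/h.

L = 64.5 mol/h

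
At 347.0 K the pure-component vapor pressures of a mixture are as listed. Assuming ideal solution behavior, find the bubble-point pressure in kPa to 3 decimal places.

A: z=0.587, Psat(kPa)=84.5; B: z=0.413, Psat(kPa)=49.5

Pbub = 70.045 kPa

At the bubble point ψ → 0, so ΣzᵢKᵢ = 1 with Kᵢ = Pᵢˢᵃᵗ/P ⇒ P = ΣzᵢPᵢˢᵃᵗ.
P = 0.587·84.5 + 0.413·49.5 = 70.045 kPa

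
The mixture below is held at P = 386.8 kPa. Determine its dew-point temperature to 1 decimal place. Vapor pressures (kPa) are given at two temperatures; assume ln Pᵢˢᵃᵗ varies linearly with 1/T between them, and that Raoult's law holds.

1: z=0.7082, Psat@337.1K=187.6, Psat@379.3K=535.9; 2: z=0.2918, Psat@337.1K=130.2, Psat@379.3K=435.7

Dew-point temperature: Σzᵢ·P/Pᵢˢᵃᵗ(T) = 1. Interpolate ln Pᵢˢᵃᵗ = aᵢ + bᵢ/T.
  T = 337.1 K: ΣzᵢP/Pᵢˢᵃᵗ = 2.3271
  T = 379.3 K: ΣzᵢP/Pᵢˢᵃᵗ = 0.7702
  T = 358.2 K: ΣzᵢP/Pᵢˢᵃᵗ = 1.2950
  T = 368.8 K: ΣzᵢP/Pᵢˢᵃᵗ = 0.9899
  T = 363.5 K: ΣzᵢP/Pᵢˢᵃᵗ = 1.1300
  T = 366.1 K: ΣzᵢP/Pᵢˢᵃᵗ = 1.0584
Interpolating between 366.1 K and 368.8 K gives T ≈ 368.4 K.

T = 368.4 K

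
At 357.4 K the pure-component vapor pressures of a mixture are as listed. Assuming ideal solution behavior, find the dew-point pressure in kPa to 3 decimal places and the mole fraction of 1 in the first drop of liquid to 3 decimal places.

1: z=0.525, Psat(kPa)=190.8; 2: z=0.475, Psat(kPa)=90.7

Pdew = 125.178 kPa, x_1 = 0.344

At the dew point ψ → 1, so Σzᵢ/Kᵢ = 1 with Kᵢ = Pᵢˢᵃᵗ/P ⇒ 1/P = Σzᵢ/Pᵢˢᵃᵗ.
1/P = 0.525/190.8 + 0.475/90.7 = 0.007989 ⇒ P = 125.178 kPa
xᵢ = zᵢP/Pᵢˢᵃᵗ ⇒ x_1 = 0.525·125.178/190.8 = 0.344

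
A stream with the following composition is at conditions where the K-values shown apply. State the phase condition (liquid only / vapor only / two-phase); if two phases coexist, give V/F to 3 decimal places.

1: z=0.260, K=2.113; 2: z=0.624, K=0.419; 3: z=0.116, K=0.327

liquid only

ΣzᵢKᵢ = 0.849; Σzᵢ/Kᵢ = 1.967.
Since ΣzᵢKᵢ < 1 the mixture is below its bubble point — single liquid phase.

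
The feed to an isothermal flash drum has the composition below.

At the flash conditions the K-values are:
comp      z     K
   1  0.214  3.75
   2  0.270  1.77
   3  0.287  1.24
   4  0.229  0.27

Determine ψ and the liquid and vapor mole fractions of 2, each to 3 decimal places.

ψ = 0.765, x_2 = 0.170, y_2 = 0.301

Rachford–Rice: g(ψ) = Σ zᵢ(Kᵢ−1)/(1+ψ(Kᵢ−1)) = 0.
Feasibility: ΣzᵢKᵢ = 1.698, Σzᵢ/Kᵢ = 1.289 — both > 1, two phases present.
Iterate (Newton) starting at ψ = 0.5:
  ψ = 0.500: g = 0.1961, g' = -0.686 → ψ = 0.786
  ψ = 0.786: g = -0.0185, g' = -0.907 → ψ = 0.765
Converged at ψ = 0.765.
Compositions from xᵢ = zᵢ/(1+ψ(Kᵢ−1)), yᵢ = Kᵢxᵢ:
  1: x = 0.069, y = 0.259
  2: x = 0.170, y = 0.301
  3: x = 0.242, y = 0.301
  4: x = 0.519, y = 0.140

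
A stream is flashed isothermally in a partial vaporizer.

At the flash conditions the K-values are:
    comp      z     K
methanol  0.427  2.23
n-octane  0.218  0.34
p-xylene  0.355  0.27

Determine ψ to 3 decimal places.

ψ = 0.141

Let ψ = V/F and solve Σ zᵢ(Kᵢ−1)/(1+ψ(Kᵢ−1)) = 0.
Feasibility: ΣzᵢKᵢ = 1.122, Σzᵢ/Kᵢ = 2.147 — both > 1, two phases present.
Newton iteration, ψ⁰ = 0.52:
  ψ = 0.520: g = -0.3164, g' = -0.952 → ψ = 0.188
  ψ = 0.188: g = -0.0377, g' = -0.804 → ψ = 0.141
Converged at ψ = 0.141.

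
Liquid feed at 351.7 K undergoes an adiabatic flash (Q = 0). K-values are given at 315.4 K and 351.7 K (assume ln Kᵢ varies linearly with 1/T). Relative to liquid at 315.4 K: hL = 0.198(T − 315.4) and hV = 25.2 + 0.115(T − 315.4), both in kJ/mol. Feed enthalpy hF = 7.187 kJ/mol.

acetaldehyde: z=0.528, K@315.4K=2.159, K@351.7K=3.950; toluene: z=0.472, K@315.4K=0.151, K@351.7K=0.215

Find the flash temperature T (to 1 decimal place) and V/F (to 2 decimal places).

T = 318.7 K, V/F = 0.26

Adiabatic flash: solve Rachford–Rice at each trial T, then check hF = ψ·hV(T) + (1−ψ)·hL(T).
  T = 315.4 K: K = (2.159, 0.151), RR gives ψ = 0.215, H_out = 5.409 kJ/mol
  T = 351.7 K: K = (3.950, 0.215), RR gives ψ = 0.513, H_out = 18.561 kJ/mol
  T = 333.5 K: K = (2.966, 0.182), RR gives ψ = 0.405, H_out = 13.188 kJ/mol
  T = 324.4 K: K = (2.540, 0.166), RR gives ψ = 0.327, H_out = 9.767 kJ/mol
  T = 319.9 K: K = (2.344, 0.158), RR gives ψ = 0.276, H_out = 7.750 kJ/mol
  T = 317.6 K: K = (2.248, 0.155), RR gives ψ = 0.246, H_out = 6.602 kJ/mol
  T = 318.8 K: K = (2.298, 0.157), RR gives ψ = 0.262, H_out = 7.212 kJ/mol
  T = 318.2 K: K = (2.273, 0.156), RR gives ψ = 0.255, H_out = 6.910 kJ/mol
  T = 318.5 K: K = (2.286, 0.156), RR gives ψ = 0.259, H_out = 7.062 kJ/mol
  T = 318.6 K: K = (2.290, 0.156), RR gives ψ = 0.260, H_out = 7.112 kJ/mol
  T = 318.7 K: K = (2.294, 0.156), RR gives ψ = 0.261, H_out = 7.162 kJ/mol
Continuing to bisect between 318.7 K and 318.8 K converges to T = 318.7 K, at which ψ = 0.26.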